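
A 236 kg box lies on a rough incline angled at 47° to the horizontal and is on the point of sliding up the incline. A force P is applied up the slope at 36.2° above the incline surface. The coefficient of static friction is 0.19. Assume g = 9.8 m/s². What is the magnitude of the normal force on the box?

N ≈ 298 N

On the verge of sliding up the incline, friction equals μN and acts down the slope.
Perpendicular: N + P sin 36.2° = W cos 47° = 1577 N.
Along incline: P cos 36.2° = W sin 47° + μN  with W sin 47° = 1691 N.
Solving the pair for P and N: P = 2166 N, N = 297.9 N (and f = μN = 56.61 N).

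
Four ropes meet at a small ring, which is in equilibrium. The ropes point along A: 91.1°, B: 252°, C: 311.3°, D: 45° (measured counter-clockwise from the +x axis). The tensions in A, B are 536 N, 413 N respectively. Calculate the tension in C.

T_C ≈ 199 N

Resolve: ΣF_x = 536 cos 91.1° + 413 cos 252° + T_C cos 311.3° + T_D cos 45° = 0.
        ΣF_y = 536 sin 91.1° + 413 sin 252° + T_C sin 311.3° + T_D sin 45° = 0.
The known terms sum to (-137.9, 143.1) N, so 0.6600 T_C + 0.7071 T_D = 137.9 and -0.7513 T_C + 0.7071 T_D = -143.1.
Solving simultaneously: T_C = 199.1 N, T_D = 9.173 N.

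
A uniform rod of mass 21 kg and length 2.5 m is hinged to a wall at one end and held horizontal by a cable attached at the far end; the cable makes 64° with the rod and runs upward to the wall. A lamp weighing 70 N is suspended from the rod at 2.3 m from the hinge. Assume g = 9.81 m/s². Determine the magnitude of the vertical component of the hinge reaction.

Take torques about the hinge: T sin 64° · 2.5 = 21×9.81×1.25 + 70×2.3 = 418.51 N·m.
So T = 418.51 / (0.8988 × 2.5) = 186.26 N.
ΣF_y = 0: H_y = (21×9.81 + 70) − T sin 64° = 276.01 − 167.41 = 108.6 N.

|H_y| ≈ 109 N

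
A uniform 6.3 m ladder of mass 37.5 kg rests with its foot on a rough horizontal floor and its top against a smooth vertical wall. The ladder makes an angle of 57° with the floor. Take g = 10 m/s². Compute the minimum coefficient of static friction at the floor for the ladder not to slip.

ΣF_y = 0: N_floor = 37.5×10 = 375 N.
Torques about the foot: N_wall · 6.3 sin 57° = 37.5×10×3.15 cos 57° → N_wall = 121.76 N.
ΣF_x = 0: f_floor = N_wall = 121.76 N.
μ_min = f_floor / N_floor = 121.76 / 375 = 0.3247.

μ_min ≈ 0.325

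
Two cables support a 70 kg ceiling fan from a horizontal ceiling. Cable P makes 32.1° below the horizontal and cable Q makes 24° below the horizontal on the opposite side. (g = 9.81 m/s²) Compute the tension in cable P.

T_P ≈ 756 N

Weight W = 70 × 9.81 = 686.7 N acts straight down.
Horizontal: T_P cos 32.1° = T_Q cos 24°  →  T_Q = 0.9273 T_P.
Vertical: T_P sin 32.1° + T_Q sin 24° = 686.7.
Substituting the horizontal relation into the vertical equation gives 0.9086 T_P = 686.7, so T_P = 755.8 N.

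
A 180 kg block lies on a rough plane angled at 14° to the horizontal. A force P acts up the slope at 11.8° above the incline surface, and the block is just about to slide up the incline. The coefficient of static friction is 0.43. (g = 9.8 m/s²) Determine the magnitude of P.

On the verge of sliding up the incline, friction equals μN and acts down the slope.
Perpendicular: N + P sin 11.8° = W cos 14° = 1712 N.
Along incline: P cos 11.8° = W sin 14° + μN  with W sin 14° = 426.8 N.
Solving the pair for P and N: P = 1090 N, N = 1489 N (and f = μN = 640.1 N).

P ≈ 1090 N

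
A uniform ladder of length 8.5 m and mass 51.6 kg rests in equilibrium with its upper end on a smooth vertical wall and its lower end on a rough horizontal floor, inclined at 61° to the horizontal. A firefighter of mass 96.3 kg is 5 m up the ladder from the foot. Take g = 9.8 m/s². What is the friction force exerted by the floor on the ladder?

f ≈ 448 N

Torques about the foot: N_wall · 8.5 sin 61° = 51.6×9.8×4.25 cos 61° + 96.3×9.8×5 cos 61° → N_wall = 447.87 N.
ΣF_x = 0: f_floor = N_wall = 447.87 N.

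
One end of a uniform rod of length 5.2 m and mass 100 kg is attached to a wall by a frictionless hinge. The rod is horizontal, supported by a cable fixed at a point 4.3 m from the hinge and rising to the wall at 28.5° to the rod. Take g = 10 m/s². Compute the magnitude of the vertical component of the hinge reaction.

|H_y| ≈ 395 N

Take torques about the hinge: T sin 28.5° · 4.3 = 100×10×2.6 = 2600 N·m.
So T = 2600 / (0.4772 × 4.3) = 1267.2 N.
ΣF_y = 0: H_y = (100×10) − T sin 28.5° = 1000 − 604.65 = 395.35 N.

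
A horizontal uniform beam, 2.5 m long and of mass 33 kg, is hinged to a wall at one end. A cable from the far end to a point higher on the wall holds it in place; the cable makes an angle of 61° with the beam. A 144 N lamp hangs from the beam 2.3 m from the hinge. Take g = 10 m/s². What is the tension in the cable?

Take torques about the hinge: T sin 61° · 2.5 = 33×10×1.25 + 144×2.3 = 743.7 N·m.
So T = 743.7 / (0.8746 × 2.5) = 340.12 N.

T ≈ 340 N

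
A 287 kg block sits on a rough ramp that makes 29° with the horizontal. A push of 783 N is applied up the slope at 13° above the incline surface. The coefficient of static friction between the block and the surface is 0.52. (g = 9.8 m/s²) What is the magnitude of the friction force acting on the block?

f ≈ 601 N

Axes along / perpendicular to the incline. W sin 29° = 1364 N down-slope; W cos 29° = 2460 N into the surface.
Perpendicular: N = W cos 29° − P sin 13° = 2460 − 176.1 = 2284 N.
Along incline: P cos 13° + f = W sin 29° (friction acts up-slope) → f = 1364 − 762.9 = 600.6 N.
|f| = 600.6 N ≤ μN = 1188 N, so the block is indeed static.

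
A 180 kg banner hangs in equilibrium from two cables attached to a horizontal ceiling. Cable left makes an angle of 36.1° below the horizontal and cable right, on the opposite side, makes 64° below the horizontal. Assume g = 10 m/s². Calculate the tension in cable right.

Weight W = 180 × 10 = 1800 N acts straight down.
Horizontal: T_left cos 36.1° = T_right cos 64°  →  T_left = 0.5425 T_right.
Vertical: T_left sin 36.1° + T_right sin 64° = 1800.
Substituting the horizontal relation into the vertical equation gives 1.218 T_right = 1800, so T_right = 1477 N.

T_right ≈ 1480 N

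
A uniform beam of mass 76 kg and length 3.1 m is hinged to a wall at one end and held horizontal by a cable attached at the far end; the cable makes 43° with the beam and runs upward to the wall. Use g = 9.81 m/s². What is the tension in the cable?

T ≈ 547 N

Take torques about the hinge: T sin 43° · 3.1 = 76×9.81×1.55 = 1155.6 N·m.
So T = 1155.6 / (0.6820 × 3.1) = 546.6 N.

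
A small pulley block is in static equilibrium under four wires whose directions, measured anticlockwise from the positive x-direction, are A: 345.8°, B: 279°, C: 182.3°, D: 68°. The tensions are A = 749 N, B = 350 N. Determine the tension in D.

Resolve: ΣF_x = 749 cos 345.8° + 350 cos 279° + T_C cos 182.3° + T_D cos 68° = 0.
        ΣF_y = 749 sin 345.8° + 350 sin 279° + T_C sin 182.3° + T_D sin 68° = 0.
The known terms sum to (780.9, -529.4) N, so -0.9992 T_C + 0.3746 T_D = -780.9 and -0.0401 T_C + 0.9272 T_D = 529.4.
Solving simultaneously: T_C = 1012 N, T_D = 614.8 N.

T_D ≈ 615 N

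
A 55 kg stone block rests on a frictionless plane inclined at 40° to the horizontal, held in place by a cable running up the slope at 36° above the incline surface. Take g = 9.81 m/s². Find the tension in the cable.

T ≈ 429 N

Take axes along and perpendicular to the incline. Weight components: W sin 40° = 346.8 N down-slope, W cos 40° = 413.3 N into the surface.
Along incline: T cos 36° = W sin 40° → T = 428.7 N.
Perpendicular: N = W cos 40° − T sin 36° = 161.3 N.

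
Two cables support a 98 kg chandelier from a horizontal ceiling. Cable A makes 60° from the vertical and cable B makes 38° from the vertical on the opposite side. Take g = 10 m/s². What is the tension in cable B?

Angles from the horizontal: cable A is 90° − 60° = 30°, cable B is 90° − 38° = 52°.
Weight W = 98 × 10 = 980 N acts straight down.
Horizontal: T_A cos 30° = T_B cos 52°  →  T_A = 0.7109 T_B.
Vertical: T_A sin 30° + T_B sin 52° = 980.
Substituting the horizontal relation into the vertical equation gives 1.143 T_B = 980, so T_B = 857 N.

T_B ≈ 857 N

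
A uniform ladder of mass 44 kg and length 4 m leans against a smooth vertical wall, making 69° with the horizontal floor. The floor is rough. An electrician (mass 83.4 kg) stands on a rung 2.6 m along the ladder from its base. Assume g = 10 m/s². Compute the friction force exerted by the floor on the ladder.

Torques about the foot: N_wall · 4 sin 69° = 44×10×2 cos 69° + 83.4×10×2.6 cos 69° → N_wall = 292.54 N.
ΣF_x = 0: f_floor = N_wall = 292.54 N.

f ≈ 293 N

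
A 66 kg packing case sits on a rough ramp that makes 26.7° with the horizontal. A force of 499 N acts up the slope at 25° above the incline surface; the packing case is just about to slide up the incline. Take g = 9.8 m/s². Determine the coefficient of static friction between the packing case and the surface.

On the verge of sliding up the incline, friction is at its maximum μN and acts down the slope.
Perpendicular to incline: N = W cos 26.7° − P sin 25° = 577.8 − 210.9 = 366.9 N.
Along incline: P cos 25° − μN = W sin 26.7° → μ = −(W sin 26.7° − P cos 25°) / N = 0.4405.

μ ≈ 0.440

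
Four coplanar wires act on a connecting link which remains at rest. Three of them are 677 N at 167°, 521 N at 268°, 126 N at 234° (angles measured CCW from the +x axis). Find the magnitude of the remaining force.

F ≈ 887 N

Sum the known components: ΣF_x = -751.9 N, ΣF_y = -470.3 N.
For equilibrium the remaining force must supply (−ΣF_x, −ΣF_y) = (751.9, 470.3) N.
Magnitude = √((751.9)² + (470.3)²) = 886.9 N; direction = atan2(470.3, 751.9) = 32.0°.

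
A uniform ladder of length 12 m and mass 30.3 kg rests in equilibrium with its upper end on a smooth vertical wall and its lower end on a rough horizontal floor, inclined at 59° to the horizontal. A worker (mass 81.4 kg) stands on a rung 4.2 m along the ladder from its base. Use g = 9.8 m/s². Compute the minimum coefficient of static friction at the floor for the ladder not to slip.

μ_min ≈ 0.235

ΣF_y = 0: N_floor = 30.3×9.8 + 81.4×9.8 = 1094.7 N.
Torques about the foot: N_wall · 12 sin 59° = 30.3×9.8×6 cos 59° + 81.4×9.8×4.2 cos 59° → N_wall = 256.97 N.
ΣF_x = 0: f_floor = N_wall = 256.97 N.
μ_min = f_floor / N_floor = 256.97 / 1094.7 = 0.2347.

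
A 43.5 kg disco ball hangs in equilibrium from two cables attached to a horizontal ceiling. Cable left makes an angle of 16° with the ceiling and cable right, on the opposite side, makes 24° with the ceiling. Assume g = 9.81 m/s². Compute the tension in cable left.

Weight W = 43.5 × 9.81 = 426.7 N acts straight down.
Horizontal: T_left cos 16° = T_right cos 24°  →  T_right = 1.052 T_left.
Vertical: T_left sin 16° + T_right sin 24° = 426.7.
Substituting the horizontal relation into the vertical equation gives 0.7036 T_left = 426.7, so T_left = 606.5 N.

T_left ≈ 606 N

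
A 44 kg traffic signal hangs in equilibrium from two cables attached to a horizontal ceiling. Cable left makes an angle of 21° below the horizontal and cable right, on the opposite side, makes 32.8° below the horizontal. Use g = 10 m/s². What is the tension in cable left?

T_left ≈ 458 N

Weight W = 44 × 10 = 440 N acts straight down.
Horizontal: T_left cos 21° = T_right cos 32.8°  →  T_right = 1.111 T_left.
Vertical: T_left sin 21° + T_right sin 32.8° = 440.
Substituting the horizontal relation into the vertical equation gives 0.96 T_left = 440, so T_left = 458.3 N.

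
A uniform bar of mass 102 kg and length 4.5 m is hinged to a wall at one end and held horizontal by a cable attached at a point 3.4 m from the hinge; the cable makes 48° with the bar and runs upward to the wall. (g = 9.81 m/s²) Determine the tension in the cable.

T ≈ 891 N

Take torques about the hinge: T sin 48° · 3.4 = 102×9.81×2.25 = 2251.4 N·m.
So T = 2251.4 / (0.7431 × 3.4) = 891.04 N.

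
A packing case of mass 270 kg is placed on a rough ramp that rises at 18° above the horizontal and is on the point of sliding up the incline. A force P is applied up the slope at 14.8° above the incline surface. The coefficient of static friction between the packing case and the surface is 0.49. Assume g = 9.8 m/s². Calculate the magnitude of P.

On the verge of sliding up the incline, friction equals μN and acts down the slope.
Perpendicular: N + P sin 14.8° = W cos 18° = 2516 N.
Along incline: P cos 14.8° = W sin 18° + μN  with W sin 18° = 817.7 N.
Solving the pair for P and N: P = 1878 N, N = 2037 N (and f = μN = 998 N).

P ≈ 1880 N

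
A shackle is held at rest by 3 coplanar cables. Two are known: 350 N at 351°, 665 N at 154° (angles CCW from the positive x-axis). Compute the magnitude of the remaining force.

Sum the known components: ΣF_x = -252 N, ΣF_y = 236.8 N.
For equilibrium the remaining force must supply (−ΣF_x, −ΣF_y) = (252, -236.8) N.
Magnitude = √((252)² + (-236.8)²) = 345.8 N; direction = atan2(-236.8, 252) = 316.8°.

F ≈ 346 N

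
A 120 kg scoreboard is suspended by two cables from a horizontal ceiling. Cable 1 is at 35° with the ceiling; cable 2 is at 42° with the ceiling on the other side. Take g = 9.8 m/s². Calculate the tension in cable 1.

Weight W = 120 × 9.8 = 1176 N acts straight down.
Horizontal: T_1 cos 35° = T_2 cos 42°  →  T_2 = 1.102 T_1.
Vertical: T_1 sin 35° + T_2 sin 42° = 1176.
Substituting the horizontal relation into the vertical equation gives 1.311 T_1 = 1176, so T_1 = 896.9 N.

T_1 ≈ 897 N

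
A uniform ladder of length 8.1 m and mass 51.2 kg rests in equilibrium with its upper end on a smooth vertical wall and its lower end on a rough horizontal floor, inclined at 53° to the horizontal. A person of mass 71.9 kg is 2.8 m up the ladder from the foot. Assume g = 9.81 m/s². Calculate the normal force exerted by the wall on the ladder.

Torques about the foot: N_wall · 8.1 sin 53° = 51.2×9.81×4.05 cos 53° + 71.9×9.81×2.8 cos 53° → N_wall = 372.98 N.

N_wall ≈ 373 N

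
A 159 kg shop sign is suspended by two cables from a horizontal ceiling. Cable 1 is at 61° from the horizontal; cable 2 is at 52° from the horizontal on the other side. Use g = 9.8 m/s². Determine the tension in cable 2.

T_2 ≈ 821 N

Weight W = 159 × 9.8 = 1558 N acts straight down.
Horizontal: T_1 cos 61° = T_2 cos 52°  →  T_1 = 1.27 T_2.
Vertical: T_1 sin 61° + T_2 sin 52° = 1558.
Substituting the horizontal relation into the vertical equation gives 1.899 T_2 = 1558, so T_2 = 820.7 N.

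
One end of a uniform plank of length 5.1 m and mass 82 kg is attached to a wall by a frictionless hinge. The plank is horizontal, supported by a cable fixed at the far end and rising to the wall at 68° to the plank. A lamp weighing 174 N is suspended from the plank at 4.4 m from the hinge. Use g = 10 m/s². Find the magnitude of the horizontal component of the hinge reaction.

Take torques about the hinge: T sin 68° · 5.1 = 82×10×2.55 + 174×4.4 = 2856.6 N·m.
So T = 2856.6 / (0.9272 × 5.1) = 604.11 N.
ΣF_x = 0: H_x = T cos 68° = 226.3 N.

H_x ≈ 226 N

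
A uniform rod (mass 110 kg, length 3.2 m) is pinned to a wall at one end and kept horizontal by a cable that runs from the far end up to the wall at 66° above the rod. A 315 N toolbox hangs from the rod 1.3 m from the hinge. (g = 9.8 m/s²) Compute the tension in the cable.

Take torques about the hinge: T sin 66° · 3.2 = 110×9.8×1.6 + 315×1.3 = 2134.3 N·m.
So T = 2134.3 / (0.9135 × 3.2) = 730.09 N.

T ≈ 730 N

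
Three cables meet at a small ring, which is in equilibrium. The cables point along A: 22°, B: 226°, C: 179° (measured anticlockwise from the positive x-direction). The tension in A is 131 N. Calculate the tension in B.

Resolve: ΣF_x = 131 cos 22° + T_B cos 226° + T_C cos 179° = 0.
        ΣF_y = 131 sin 22° + T_B sin 226° + T_C sin 179° = 0.
The known terms sum to (121.5, 49.07) N, so -0.6947 T_B − 0.9998 T_C = -121.5 and -0.7193 T_B + 0.0175 T_C = -49.07.
Solving simultaneously: T_B = 69.99 N, T_C = 72.85 N.

T_B ≈ 70 N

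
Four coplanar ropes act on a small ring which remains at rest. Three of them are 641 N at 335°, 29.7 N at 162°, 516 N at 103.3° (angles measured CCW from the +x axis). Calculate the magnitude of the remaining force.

F ≈ 496 N

Sum the known components: ΣF_x = 434 N, ΣF_y = 240.4 N.
For equilibrium the remaining force must supply (−ΣF_x, −ΣF_y) = (-434, -240.4) N.
Magnitude = √((-434)² + (-240.4)²) = 496.1 N; direction = atan2(-240.4, -434) = 209.0°.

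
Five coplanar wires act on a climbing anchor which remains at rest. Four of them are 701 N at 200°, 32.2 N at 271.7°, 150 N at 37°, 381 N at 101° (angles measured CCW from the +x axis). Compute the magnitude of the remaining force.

Sum the known components: ΣF_x = -610.7 N, ΣF_y = 192.3 N.
For equilibrium the remaining force must supply (−ΣF_x, −ΣF_y) = (610.7, -192.3) N.
Magnitude = √((610.7)² + (-192.3)²) = 640.2 N; direction = atan2(-192.3, 610.7) = 342.5°.

F ≈ 640 N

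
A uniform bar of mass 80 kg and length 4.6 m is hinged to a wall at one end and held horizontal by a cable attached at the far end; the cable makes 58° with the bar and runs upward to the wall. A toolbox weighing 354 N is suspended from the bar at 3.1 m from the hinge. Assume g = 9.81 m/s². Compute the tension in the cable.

Take torques about the hinge: T sin 58° · 4.6 = 80×9.81×2.3 + 354×3.1 = 2902.4 N·m.
So T = 2902.4 / (0.8480 × 4.6) = 744.02 N.

T ≈ 744 N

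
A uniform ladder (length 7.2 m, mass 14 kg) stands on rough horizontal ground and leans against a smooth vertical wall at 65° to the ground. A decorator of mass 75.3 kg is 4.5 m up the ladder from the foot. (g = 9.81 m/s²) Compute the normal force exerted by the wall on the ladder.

N_wall ≈ 247 N

Torques about the foot: N_wall · 7.2 sin 65° = 14×9.81×3.6 cos 65° + 75.3×9.81×4.5 cos 65° → N_wall = 247.31 N.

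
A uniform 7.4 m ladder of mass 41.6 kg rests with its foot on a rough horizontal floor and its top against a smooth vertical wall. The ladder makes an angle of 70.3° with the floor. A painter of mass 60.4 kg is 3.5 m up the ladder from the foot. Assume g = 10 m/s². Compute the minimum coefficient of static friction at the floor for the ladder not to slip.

ΣF_y = 0: N_floor = 41.6×10 + 60.4×10 = 1020 N.
Torques about the foot: N_wall · 7.4 sin 70.3° = 41.6×10×3.7 cos 70.3° + 60.4×10×3.5 cos 70.3° → N_wall = 176.76 N.
ΣF_x = 0: f_floor = N_wall = 176.76 N.
μ_min = f_floor / N_floor = 176.76 / 1020 = 0.1733.

μ_min ≈ 0.173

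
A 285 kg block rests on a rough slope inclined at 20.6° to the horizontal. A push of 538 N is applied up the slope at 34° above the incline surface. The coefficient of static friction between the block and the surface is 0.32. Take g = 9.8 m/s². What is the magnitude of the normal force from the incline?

N ≈ 2310 N

Axes along / perpendicular to the incline. W sin 20.6° = 982.7 N down-slope; W cos 20.6° = 2614 N into the surface.
Perpendicular: N = W cos 20.6° − P sin 34° = 2614 − 300.8 = 2314 N.
Along incline: P cos 34° + f = W sin 20.6° (friction acts up-slope) → f = 982.7 − 446 = 536.7 N.
|f| = 536.7 N ≤ μN = 740.3 N, so the block is indeed static.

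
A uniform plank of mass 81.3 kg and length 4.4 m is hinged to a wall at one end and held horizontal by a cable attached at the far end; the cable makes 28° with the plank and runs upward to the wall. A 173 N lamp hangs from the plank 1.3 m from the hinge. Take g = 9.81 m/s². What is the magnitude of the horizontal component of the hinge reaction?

H_x ≈ 846 N

Take torques about the hinge: T sin 28° · 4.4 = 81.3×9.81×2.2 + 173×1.3 = 1979.5 N·m.
So T = 1979.5 / (0.4695 × 4.4) = 958.29 N.
ΣF_x = 0: H_x = T cos 28° = 846.12 N.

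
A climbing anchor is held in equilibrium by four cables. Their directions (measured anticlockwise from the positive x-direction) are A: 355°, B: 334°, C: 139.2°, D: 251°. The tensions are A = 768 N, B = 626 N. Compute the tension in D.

Resolve: ΣF_x = 768 cos 355° + 626 cos 334° + T_C cos 139.2° + T_D cos 251° = 0.
        ΣF_y = 768 sin 355° + 626 sin 334° + T_C sin 139.2° + T_D sin 251° = 0.
The known terms sum to (1328, -341.4) N, so -0.7570 T_C − 0.3256 T_D = -1328 and 0.6534 T_C − 0.9455 T_D = 341.4.
Solving simultaneously: T_C = 1472 N, T_D = 656.1 N.

T_D ≈ 656 N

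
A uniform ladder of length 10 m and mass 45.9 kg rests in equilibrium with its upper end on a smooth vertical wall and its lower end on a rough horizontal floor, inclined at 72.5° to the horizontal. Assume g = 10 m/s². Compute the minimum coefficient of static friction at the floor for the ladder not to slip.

μ_min ≈ 0.158

ΣF_y = 0: N_floor = 45.9×10 = 459 N.
Torques about the foot: N_wall · 10 sin 72.5° = 45.9×10×5 cos 72.5° → N_wall = 72.361 N.
ΣF_x = 0: f_floor = N_wall = 72.361 N.
μ_min = f_floor / N_floor = 72.361 / 459 = 0.1576.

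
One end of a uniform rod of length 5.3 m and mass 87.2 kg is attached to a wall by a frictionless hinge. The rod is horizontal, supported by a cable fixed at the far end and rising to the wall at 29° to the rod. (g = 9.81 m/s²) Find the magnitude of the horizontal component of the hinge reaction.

Take torques about the hinge: T sin 29° · 5.3 = 87.2×9.81×2.65 = 2266.9 N·m.
So T = 2266.9 / (0.4848 × 5.3) = 882.23 N.
ΣF_x = 0: H_x = T cos 29° = 771.62 N.

H_x ≈ 772 N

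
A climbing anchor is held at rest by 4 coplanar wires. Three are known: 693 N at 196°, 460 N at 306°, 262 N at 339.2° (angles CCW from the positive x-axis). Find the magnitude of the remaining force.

Sum the known components: ΣF_x = -150.8 N, ΣF_y = -656.2 N.
For equilibrium the remaining force must supply (−ΣF_x, −ΣF_y) = (150.8, 656.2) N.
Magnitude = √((150.8)² + (656.2)²) = 673.3 N; direction = atan2(656.2, 150.8) = 77.1°.

F ≈ 673 N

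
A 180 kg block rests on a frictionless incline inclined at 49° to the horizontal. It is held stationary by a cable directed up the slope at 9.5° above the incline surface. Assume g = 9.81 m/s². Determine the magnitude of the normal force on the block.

N ≈ 935 N

Take axes along and perpendicular to the incline. Weight components: W sin 49° = 1333 N down-slope, W cos 49° = 1158 N into the surface.
Along incline: T cos 9.5° = W sin 49° → T = 1351 N.
Perpendicular: N = W cos 49° − T sin 9.5° = 935.5 N.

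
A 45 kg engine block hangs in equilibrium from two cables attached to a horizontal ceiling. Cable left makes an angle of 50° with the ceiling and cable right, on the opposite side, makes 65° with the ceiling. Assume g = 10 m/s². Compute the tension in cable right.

T_right ≈ 319 N

Weight W = 45 × 10 = 450 N acts straight down.
Horizontal: T_left cos 50° = T_right cos 65°  →  T_left = 0.6575 T_right.
Vertical: T_left sin 50° + T_right sin 65° = 450.
Substituting the horizontal relation into the vertical equation gives 1.41 T_right = 450, so T_right = 319.2 N.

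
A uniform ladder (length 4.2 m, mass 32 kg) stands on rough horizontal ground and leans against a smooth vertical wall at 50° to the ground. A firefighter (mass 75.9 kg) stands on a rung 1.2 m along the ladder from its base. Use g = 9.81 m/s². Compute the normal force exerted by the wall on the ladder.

Torques about the foot: N_wall · 4.2 sin 50° = 32×9.81×2.1 cos 50° + 75.9×9.81×1.2 cos 50° → N_wall = 310.21 N.

N_wall ≈ 310 N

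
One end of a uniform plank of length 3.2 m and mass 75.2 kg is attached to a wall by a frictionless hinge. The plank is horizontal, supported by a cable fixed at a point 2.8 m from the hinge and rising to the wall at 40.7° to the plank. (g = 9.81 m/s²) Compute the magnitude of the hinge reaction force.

Take torques about the hinge: T sin 40.7° · 2.8 = 75.2×9.81×1.6 = 1180.3 N·m.
So T = 1180.3 / (0.6521 × 2.8) = 646.45 N.
ΣF_x = 0: H_x = T cos 40.7° = 490.1 N.
ΣF_y = 0: H_y = (75.2×9.81) − T sin 40.7° = 737.71 − 421.55 = 316.16 N.
|H| = √(H_x² + H_y²) = √((490.1)² + (316.16)²) = 583.23 N.

|H| ≈ 583 N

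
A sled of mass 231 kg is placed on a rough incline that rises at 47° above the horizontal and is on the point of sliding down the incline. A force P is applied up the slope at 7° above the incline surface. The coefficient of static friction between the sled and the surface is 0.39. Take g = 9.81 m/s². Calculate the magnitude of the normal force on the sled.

On the verge of sliding down the incline, friction equals μN and acts up the slope.
Perpendicular: N + P sin 7° = W cos 47° = 1545 N.
Along incline: P cos 7° + μN = W sin 47° with W sin 47° = 1657 N.
Solving the pair for P and N: P = 1116 N, N = 1409 N (and f = μN = 549.7 N).

N ≈ 1410 N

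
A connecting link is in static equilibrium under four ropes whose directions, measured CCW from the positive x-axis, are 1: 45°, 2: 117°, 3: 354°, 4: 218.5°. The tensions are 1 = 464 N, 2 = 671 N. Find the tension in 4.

T_4 ≈ 1320 N

Resolve: ΣF_x = 464 cos 45° + 671 cos 117° + T_3 cos 354° + T_4 cos 218.5° = 0.
        ΣF_y = 464 sin 45° + 671 sin 117° + T_3 sin 354° + T_4 sin 218.5° = 0.
The known terms sum to (23.47, 926) N, so 0.9945 T_3 − 0.7826 T_4 = -23.47 and -0.1045 T_3 − 0.6225 T_4 = -926.
Solving simultaneously: T_3 = 1013 N, T_4 = 1317 N.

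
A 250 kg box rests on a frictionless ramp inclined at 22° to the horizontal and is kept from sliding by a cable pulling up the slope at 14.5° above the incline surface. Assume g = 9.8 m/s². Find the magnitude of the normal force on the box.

Take axes along and perpendicular to the incline. Weight components: W sin 22° = 917.8 N down-slope, W cos 22° = 2272 N into the surface.
Along incline: T cos 14.5° = W sin 22° → T = 948 N.
Perpendicular: N = W cos 22° − T sin 14.5° = 2034 N.

N ≈ 2030 N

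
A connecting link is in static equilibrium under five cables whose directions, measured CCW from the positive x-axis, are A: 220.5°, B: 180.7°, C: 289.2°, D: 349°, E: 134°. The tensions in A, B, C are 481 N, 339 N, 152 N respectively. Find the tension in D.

T_D ≈ 1380 N

Resolve: ΣF_x = 481 cos 220.5° + 339 cos 180.7° + 152 cos 289.2° + T_D cos 349° + T_E cos 134° = 0.
        ΣF_y = 481 sin 220.5° + 339 sin 180.7° + 152 sin 289.2° + T_D sin 349° + T_E sin 134° = 0.
The known terms sum to (-654.7, -460.1) N, so 0.9816 T_D − 0.6947 T_E = 654.7 and -0.1908 T_D + 0.7193 T_E = 460.1.
Solving simultaneously: T_D = 1378 N, T_E = 1005 N.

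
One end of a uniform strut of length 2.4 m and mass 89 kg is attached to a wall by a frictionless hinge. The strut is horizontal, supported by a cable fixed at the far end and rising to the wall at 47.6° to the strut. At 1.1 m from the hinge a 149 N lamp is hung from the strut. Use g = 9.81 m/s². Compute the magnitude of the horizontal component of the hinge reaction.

H_x ≈ 461 N

Take torques about the hinge: T sin 47.6° · 2.4 = 89×9.81×1.2 + 149×1.1 = 1211.6 N·m.
So T = 1211.6 / (0.7385 × 2.4) = 683.64 N.
ΣF_x = 0: H_x = T cos 47.6° = 460.98 N.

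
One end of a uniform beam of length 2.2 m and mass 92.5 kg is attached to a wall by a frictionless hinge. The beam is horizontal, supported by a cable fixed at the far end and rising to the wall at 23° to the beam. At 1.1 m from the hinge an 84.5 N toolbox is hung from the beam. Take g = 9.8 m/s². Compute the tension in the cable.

T ≈ 1270 N

Take torques about the hinge: T sin 23° · 2.2 = 92.5×9.8×1.1 + 84.5×1.1 = 1090.1 N·m.
So T = 1090.1 / (0.3907 × 2.2) = 1268.1 N.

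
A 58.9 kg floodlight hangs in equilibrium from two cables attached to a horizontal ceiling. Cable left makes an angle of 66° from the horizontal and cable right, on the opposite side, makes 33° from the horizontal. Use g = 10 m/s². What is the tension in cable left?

Weight W = 58.9 × 10 = 589 N acts straight down.
Horizontal: T_left cos 66° = T_right cos 33°  →  T_right = 0.485 T_left.
Vertical: T_left sin 66° + T_right sin 33° = 589.
Substituting the horizontal relation into the vertical equation gives 1.178 T_left = 589, so T_left = 500.1 N.

T_left ≈ 500 N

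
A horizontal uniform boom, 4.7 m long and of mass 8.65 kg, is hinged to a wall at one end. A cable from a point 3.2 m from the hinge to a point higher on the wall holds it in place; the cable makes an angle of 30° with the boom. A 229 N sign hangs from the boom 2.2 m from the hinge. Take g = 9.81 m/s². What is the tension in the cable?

T ≈ 440 N

Take torques about the hinge: T sin 30° · 3.2 = 8.65×9.81×2.35 + 229×2.2 = 703.21 N·m.
So T = 703.21 / (0.5000 × 3.2) = 439.51 N.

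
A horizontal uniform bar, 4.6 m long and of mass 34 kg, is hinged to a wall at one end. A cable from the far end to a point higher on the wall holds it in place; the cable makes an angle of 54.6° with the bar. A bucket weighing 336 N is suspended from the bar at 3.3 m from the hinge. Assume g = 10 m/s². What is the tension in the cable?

T ≈ 504 N

Take torques about the hinge: T sin 54.6° · 4.6 = 34×10×2.3 + 336×3.3 = 1890.8 N·m.
So T = 1890.8 / (0.8151 × 4.6) = 504.27 N.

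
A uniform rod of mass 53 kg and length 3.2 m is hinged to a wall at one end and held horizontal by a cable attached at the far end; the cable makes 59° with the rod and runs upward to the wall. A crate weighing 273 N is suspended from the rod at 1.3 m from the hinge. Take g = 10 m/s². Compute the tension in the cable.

Take torques about the hinge: T sin 59° · 3.2 = 53×10×1.6 + 273×1.3 = 1202.9 N·m.
So T = 1202.9 / (0.8572 × 3.2) = 438.54 N.

T ≈ 439 N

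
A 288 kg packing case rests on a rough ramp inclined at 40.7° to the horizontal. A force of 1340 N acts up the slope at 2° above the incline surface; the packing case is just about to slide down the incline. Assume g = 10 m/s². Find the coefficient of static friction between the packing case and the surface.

On the verge of sliding down the incline, friction is at its maximum μN and acts up the slope.
Perpendicular to incline: N = W cos 40.7° − P sin 2° = 2183 − 46.77 = 2137 N.
Along incline: P cos 2° + μN = W sin 40.7° → μ = (W sin 40.7° − P cos 2°) / N = 0.2522.

μ ≈ 0.252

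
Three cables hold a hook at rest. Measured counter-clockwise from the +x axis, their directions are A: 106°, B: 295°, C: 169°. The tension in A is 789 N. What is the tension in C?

T_C ≈ 153 N

Resolve: ΣF_x = 789 cos 106° + T_B cos 295° + T_C cos 169° = 0.
        ΣF_y = 789 sin 106° + T_B sin 295° + T_C sin 169° = 0.
The known terms sum to (-217.5, 758.4) N, so 0.4226 T_B − 0.9816 T_C = 217.5 and -0.9063 T_B + 0.1908 T_C = -758.4.
Solving simultaneously: T_B = 869 N, T_C = 152.6 N.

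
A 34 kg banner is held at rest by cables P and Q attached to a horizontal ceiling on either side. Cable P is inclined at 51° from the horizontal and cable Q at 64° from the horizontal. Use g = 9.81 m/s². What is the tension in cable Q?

T_Q ≈ 232 N

Weight W = 34 × 9.81 = 333.5 N acts straight down.
Horizontal: T_P cos 51° = T_Q cos 64°  →  T_P = 0.6966 T_Q.
Vertical: T_P sin 51° + T_Q sin 64° = 333.5.
Substituting the horizontal relation into the vertical equation gives 1.44 T_Q = 333.5, so T_Q = 231.6 N.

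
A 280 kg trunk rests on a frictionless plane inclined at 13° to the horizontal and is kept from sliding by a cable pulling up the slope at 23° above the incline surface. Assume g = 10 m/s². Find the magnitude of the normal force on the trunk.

N ≈ 2460 N

Take axes along and perpendicular to the incline. Weight components: W sin 13° = 629.9 N down-slope, W cos 13° = 2728 N into the surface.
Along incline: T cos 23° = W sin 13° → T = 684.3 N.
Perpendicular: N = W cos 13° − T sin 23° = 2461 N.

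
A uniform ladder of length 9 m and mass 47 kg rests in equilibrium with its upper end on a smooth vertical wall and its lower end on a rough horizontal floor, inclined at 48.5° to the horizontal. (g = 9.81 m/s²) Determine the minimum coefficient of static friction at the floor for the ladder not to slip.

ΣF_y = 0: N_floor = 47×9.81 = 461.07 N.
Torques about the foot: N_wall · 9 sin 48.5° = 47×9.81×4.5 cos 48.5° → N_wall = 203.96 N.
ΣF_x = 0: f_floor = N_wall = 203.96 N.
μ_min = f_floor / N_floor = 203.96 / 461.07 = 0.4424.

μ_min ≈ 0.442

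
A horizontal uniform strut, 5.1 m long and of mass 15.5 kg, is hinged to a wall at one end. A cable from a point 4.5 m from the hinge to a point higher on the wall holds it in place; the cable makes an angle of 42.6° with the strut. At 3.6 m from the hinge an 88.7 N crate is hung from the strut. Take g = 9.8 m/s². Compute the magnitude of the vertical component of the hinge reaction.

Take torques about the hinge: T sin 42.6° · 4.5 = 15.5×9.8×2.55 + 88.7×3.6 = 706.66 N·m.
So T = 706.66 / (0.6769 × 4.5) = 232 N.
ΣF_y = 0: H_y = (15.5×9.8 + 88.7) − T sin 42.6° = 240.6 − 157.04 = 83.563 N.

|H_y| ≈ 83.6 N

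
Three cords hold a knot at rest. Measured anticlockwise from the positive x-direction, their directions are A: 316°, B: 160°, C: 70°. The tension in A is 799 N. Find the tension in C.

T_C ≈ 325 N

Resolve: ΣF_x = 799 cos 316° + T_B cos 160° + T_C cos 70° = 0.
        ΣF_y = 799 sin 316° + T_B sin 160° + T_C sin 70° = 0.
The known terms sum to (574.8, -555) N, so -0.9397 T_B + 0.3420 T_C = -574.8 and 0.3420 T_B + 0.9397 T_C = 555.
Solving simultaneously: T_B = 729.9 N, T_C = 325 N.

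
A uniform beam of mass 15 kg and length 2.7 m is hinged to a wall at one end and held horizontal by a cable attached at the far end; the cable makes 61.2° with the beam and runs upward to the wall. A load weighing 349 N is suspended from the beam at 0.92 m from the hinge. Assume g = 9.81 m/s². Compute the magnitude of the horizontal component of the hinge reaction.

Take torques about the hinge: T sin 61.2° · 2.7 = 15×9.81×1.35 + 349×0.92 = 519.73 N·m.
So T = 519.73 / (0.8763 × 2.7) = 219.66 N.
ΣF_x = 0: H_x = T cos 61.2° = 105.82 N.

H_x ≈ 106 N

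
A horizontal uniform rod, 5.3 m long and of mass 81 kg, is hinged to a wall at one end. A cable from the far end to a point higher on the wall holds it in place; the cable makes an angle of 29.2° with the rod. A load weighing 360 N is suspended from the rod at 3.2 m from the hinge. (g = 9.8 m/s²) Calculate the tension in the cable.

T ≈ 1260 N

Take torques about the hinge: T sin 29.2° · 5.3 = 81×9.8×2.65 + 360×3.2 = 3255.6 N·m.
So T = 3255.6 / (0.4879 × 5.3) = 1259.1 N.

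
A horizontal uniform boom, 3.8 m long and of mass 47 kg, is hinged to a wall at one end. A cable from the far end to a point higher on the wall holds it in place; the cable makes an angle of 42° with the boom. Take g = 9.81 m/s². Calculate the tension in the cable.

T ≈ 345 N

Take torques about the hinge: T sin 42° · 3.8 = 47×9.81×1.9 = 876.03 N·m.
So T = 876.03 / (0.6691 × 3.8) = 344.53 N.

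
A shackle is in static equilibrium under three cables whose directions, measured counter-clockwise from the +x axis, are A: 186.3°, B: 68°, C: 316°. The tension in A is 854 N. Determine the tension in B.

T_B ≈ 709 N

Resolve: ΣF_x = 854 cos 186.3° + T_B cos 68° + T_C cos 316° = 0.
        ΣF_y = 854 sin 186.3° + T_B sin 68° + T_C sin 316° = 0.
The known terms sum to (-848.8, -93.71) N, so 0.3746 T_B + 0.7193 T_C = 848.8 and 0.9272 T_B − 0.6947 T_C = 93.71.
Solving simultaneously: T_B = 708.7 N, T_C = 811 N.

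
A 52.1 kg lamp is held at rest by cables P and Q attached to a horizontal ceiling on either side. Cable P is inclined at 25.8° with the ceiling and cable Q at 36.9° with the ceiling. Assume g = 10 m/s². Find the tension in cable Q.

T_Q ≈ 528 N

Weight W = 52.1 × 10 = 521 N acts straight down.
Horizontal: T_P cos 25.8° = T_Q cos 36.9°  →  T_P = 0.8882 T_Q.
Vertical: T_P sin 25.8° + T_Q sin 36.9° = 521.
Substituting the horizontal relation into the vertical equation gives 0.987 T_Q = 521, so T_Q = 527.9 N.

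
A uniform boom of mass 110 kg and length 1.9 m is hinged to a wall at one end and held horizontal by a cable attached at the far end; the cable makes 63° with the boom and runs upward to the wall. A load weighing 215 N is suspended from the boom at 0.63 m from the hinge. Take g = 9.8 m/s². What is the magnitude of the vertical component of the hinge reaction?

|H_y| ≈ 683 N

Take torques about the hinge: T sin 63° · 1.9 = 110×9.8×0.95 + 215×0.63 = 1159.5 N·m.
So T = 1159.5 / (0.8910 × 1.9) = 684.94 N.
ΣF_y = 0: H_y = (110×9.8 + 215) − T sin 63° = 1293 − 610.29 = 682.71 N.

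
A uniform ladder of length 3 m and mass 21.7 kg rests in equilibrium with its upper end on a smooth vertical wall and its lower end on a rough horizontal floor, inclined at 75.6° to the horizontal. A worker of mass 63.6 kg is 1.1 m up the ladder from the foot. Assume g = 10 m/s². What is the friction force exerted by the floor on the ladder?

f ≈ 87.7 N

Torques about the foot: N_wall · 3 sin 75.6° = 21.7×10×1.5 cos 75.6° + 63.6×10×1.1 cos 75.6° → N_wall = 87.734 N.
ΣF_x = 0: f_floor = N_wall = 87.734 N.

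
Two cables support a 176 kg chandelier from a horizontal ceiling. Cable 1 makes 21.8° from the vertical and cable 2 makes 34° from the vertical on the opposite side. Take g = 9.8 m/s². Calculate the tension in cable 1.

T_1 ≈ 1170 N

Angles from the horizontal: cable 1 is 90° − 21.8° = 68.2°, cable 2 is 90° − 34° = 56°.
Weight W = 176 × 9.8 = 1725 N acts straight down.
Horizontal: T_1 cos 68.2° = T_2 cos 56°  →  T_2 = 0.6641 T_1.
Vertical: T_1 sin 68.2° + T_2 sin 56° = 1725.
Substituting the horizontal relation into the vertical equation gives 1.479 T_1 = 1725, so T_1 = 1166 N.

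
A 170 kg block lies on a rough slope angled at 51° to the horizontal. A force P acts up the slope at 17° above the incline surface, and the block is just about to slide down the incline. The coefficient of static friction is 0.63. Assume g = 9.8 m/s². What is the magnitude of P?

P ≈ 821 N

On the verge of sliding down the incline, friction equals μN and acts up the slope.
Perpendicular: N + P sin 17° = W cos 51° = 1048 N.
Along incline: P cos 17° + μN = W sin 51° with W sin 51° = 1295 N.
Solving the pair for P and N: P = 821.4 N, N = 808.3 N (and f = μN = 509.2 N).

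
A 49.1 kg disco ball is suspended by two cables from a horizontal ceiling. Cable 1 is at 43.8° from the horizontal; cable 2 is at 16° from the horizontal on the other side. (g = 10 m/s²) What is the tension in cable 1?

T_1 ≈ 546 N

Weight W = 49.1 × 10 = 491 N acts straight down.
Horizontal: T_1 cos 43.8° = T_2 cos 16°  →  T_2 = 0.7508 T_1.
Vertical: T_1 sin 43.8° + T_2 sin 16° = 491.
Substituting the horizontal relation into the vertical equation gives 0.8991 T_1 = 491, so T_1 = 546.1 N.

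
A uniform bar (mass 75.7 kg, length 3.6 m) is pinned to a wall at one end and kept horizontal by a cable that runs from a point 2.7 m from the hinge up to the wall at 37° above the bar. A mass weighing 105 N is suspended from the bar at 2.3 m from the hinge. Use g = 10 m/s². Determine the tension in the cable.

Take torques about the hinge: T sin 37° · 2.7 = 75.7×10×1.8 + 105×2.3 = 1604.1 N·m.
So T = 1604.1 / (0.6018 × 2.7) = 987.2 N.

T ≈ 987 N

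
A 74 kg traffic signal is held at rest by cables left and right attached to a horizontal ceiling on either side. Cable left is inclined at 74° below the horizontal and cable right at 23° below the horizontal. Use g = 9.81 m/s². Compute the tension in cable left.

T_left ≈ 673 N

Weight W = 74 × 9.81 = 725.9 N acts straight down.
Horizontal: T_left cos 74° = T_right cos 23°  →  T_right = 0.2994 T_left.
Vertical: T_left sin 74° + T_right sin 23° = 725.9.
Substituting the horizontal relation into the vertical equation gives 1.078 T_left = 725.9, so T_left = 673.2 N.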